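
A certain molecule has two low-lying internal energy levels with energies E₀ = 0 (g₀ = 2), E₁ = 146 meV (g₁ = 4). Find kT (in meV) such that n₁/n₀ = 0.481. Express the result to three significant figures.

102 meV

n₁/n₀ = (g₁/g₀) exp[−(E₁−E₀)/kT] = 0.481.
⇒ (E₁−E₀)/kT = ln((4/2)/0.481) = ln(4.1580) = 1.4250.
kT = 146 meV / 1.4250 = 102 meV.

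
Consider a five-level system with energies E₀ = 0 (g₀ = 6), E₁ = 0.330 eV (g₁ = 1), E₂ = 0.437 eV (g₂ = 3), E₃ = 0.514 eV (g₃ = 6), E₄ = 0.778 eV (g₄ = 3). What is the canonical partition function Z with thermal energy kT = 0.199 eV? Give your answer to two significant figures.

Eᵢ/kT = 0, 1.658, 2.196, 2.583, 3.910.
Z = Σ gᵢe^(−Eᵢ/kT) = 6·e^(−0) + 1·e^(−1.658) + 3·e^(−2.196) + 6·e^(−2.583) + 3·e^(−3.910) = 6.000 + 0.1905 + 0.3337 + 0.4533 + 0.06012 = 7.038.

Z = 7.0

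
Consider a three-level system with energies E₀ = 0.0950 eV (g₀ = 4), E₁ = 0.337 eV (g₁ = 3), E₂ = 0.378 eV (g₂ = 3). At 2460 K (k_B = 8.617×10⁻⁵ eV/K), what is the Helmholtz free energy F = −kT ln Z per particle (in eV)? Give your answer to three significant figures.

k_BT = 8.617×10⁻⁵ × 2460 K = 0.21198 eV.
Eᵢ/kT = 0.44816, 1.5898, 1.7832.
Z = Σ gᵢe^(−Eᵢ/kT) = 4·e^(−0.44816) + 3·e^(−1.5898) + 3·e^(−1.7832) = 2.5552 + 0.61190 + 0.50430 = 3.6714.
F = −kT ln Z = −0.21198 × ln(3.6714) = −0.21198 × 1.3006 = -0.276 eV.

-0.276 eV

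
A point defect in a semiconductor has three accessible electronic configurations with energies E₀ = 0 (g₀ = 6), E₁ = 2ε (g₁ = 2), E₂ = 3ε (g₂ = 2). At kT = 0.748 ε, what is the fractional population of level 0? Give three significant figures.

Eᵢ/kT = 0, 2.6738, 4.0107.
Z = Σ gᵢe^(−Eᵢ/kT) = 6·e^(−0) + 2·e^(−2.6738) + 2·e^(−4.0107) = 6.0000 + 0.13798 + 0.036241 = 6.1742.
P₀ = g₀ e^(−E₀/kT) / Z = 6.0000/6.1742 = 0.972.

0.972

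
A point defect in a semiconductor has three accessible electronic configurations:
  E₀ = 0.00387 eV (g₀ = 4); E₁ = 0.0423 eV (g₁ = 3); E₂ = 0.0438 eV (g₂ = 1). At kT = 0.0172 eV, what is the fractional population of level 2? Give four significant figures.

Eᵢ/kT = 0.225000, 2.45930, 2.54651.
Z = Σ gᵢe^(−Eᵢ/kT) = 4·e^(−0.225000) + 3·e^(−2.45930) + 1·e^(−2.54651) = 3.19406 + 0.256484 + 0.0783546 = 3.52890.
P₂ = g₂ e^(−E₂/kT) / Z = 0.0783546/3.52890 = 0.02220.

0.02220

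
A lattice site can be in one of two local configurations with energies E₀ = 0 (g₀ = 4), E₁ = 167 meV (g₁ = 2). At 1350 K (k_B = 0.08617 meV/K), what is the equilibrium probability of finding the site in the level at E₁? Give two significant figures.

0.11

k_BT = 0.08617 × 1350 K = 116.3 meV.
Eᵢ/kT = 0, 1.436.
Z = Σ gᵢe^(−Eᵢ/kT) = 4·e^(−0) + 2·e^(−1.436) = 4.000 + 0.4758 = 4.476.
P₁ = g₁ e^(−E₁/kT) / Z = 0.4758/4.476 = 0.11.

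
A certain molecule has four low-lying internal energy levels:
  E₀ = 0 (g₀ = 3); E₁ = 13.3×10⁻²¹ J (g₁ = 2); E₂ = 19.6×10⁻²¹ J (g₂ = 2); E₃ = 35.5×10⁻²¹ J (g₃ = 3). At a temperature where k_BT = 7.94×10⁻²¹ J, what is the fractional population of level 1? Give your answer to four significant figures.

0.1047

Eᵢ/kT = 0, 1.67506, 2.46851, 4.47103.
Z = Σ gᵢe^(−Eᵢ/kT) = 3·e^(−0) + 2·e^(−1.67506) + 2·e^(−2.46851) + 3·e^(−4.47103) = 3.00000 + 0.374594 + 0.169422 + 0.0343066 = 3.57832.
P₁ = g₁ e^(−E₁/kT) / Z = 0.374594/3.57832 = 0.1047.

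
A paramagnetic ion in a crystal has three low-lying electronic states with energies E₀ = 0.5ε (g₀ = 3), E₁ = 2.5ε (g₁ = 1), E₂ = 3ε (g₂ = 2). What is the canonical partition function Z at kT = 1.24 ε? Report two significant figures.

Eᵢ/kT = 0.4032, 2.016, 2.419.
Z = Σ gᵢe^(−Eᵢ/kT) = 3·e^(−0.4032) + 1·e^(−2.016) + 2·e^(−2.419) = 2.005 + 0.1332 + 0.1780 = 2.316.

Z = 2.3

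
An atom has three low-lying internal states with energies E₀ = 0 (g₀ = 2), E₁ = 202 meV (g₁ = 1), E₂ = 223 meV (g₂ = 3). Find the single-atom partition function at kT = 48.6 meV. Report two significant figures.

Z = 2.0

Eᵢ/kT = 0, 4.156, 4.588.
Z = Σ gᵢe^(−Eᵢ/kT) = 2·e^(−0) + 1·e^(−4.156) + 3·e^(−4.588) = 2.000 + 0.01567 + 0.03052 = 2.046.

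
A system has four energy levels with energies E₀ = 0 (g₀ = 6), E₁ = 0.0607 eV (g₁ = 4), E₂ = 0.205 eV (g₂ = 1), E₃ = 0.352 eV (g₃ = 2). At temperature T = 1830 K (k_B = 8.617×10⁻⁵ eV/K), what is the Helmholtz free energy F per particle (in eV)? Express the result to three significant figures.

-0.350 eV

k_BT = 8.617×10⁻⁵ × 1830 K = 0.15769 eV.
Eᵢ/kT = 0, 0.38493, 1.3000, 2.2322.
Z = Σ gᵢe^(−Eᵢ/kT) = 6·e^(−0) + 4·e^(−0.38493) + 1·e^(−1.3000) + 2·e^(−2.2322) = 6.0000 + 2.7220 + 0.27253 + 0.21458 = 9.2091.
F = −kT ln Z = −0.15769 × ln(9.2091) = −0.15769 × 2.2202 = -0.350 eV.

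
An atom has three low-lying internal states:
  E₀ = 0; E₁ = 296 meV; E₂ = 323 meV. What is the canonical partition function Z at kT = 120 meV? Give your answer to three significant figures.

Z = 1.15

Eᵢ/kT = 0, 2.4667, 2.6917.
Z = Σ e^(−Eᵢ/kT) = e^(−0) + e^(−2.4667) + e^(−2.6917) = 1.0000 + 0.084864 + 0.067766 = 1.1526.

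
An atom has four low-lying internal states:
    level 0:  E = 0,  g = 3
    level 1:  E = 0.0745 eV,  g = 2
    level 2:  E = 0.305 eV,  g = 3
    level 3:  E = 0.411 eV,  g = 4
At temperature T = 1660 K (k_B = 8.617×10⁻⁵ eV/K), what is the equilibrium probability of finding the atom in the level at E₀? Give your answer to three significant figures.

k_BT = 8.617×10⁻⁵ × 1660 K = 0.14304 eV.
Eᵢ/kT = 0, 0.52083, 2.1323, 2.8733.
Z = Σ gᵢe^(−Eᵢ/kT) = 3·e^(−0) + 2·e^(−0.52083) + 3·e^(−2.1323) + 4·e^(−2.8733) = 3.0000 + 1.1881 + 0.35569 + 0.22605 = 4.7698.
P₀ = g₀ e^(−E₀/kT) / Z = 3.0000/4.7698 = 0.629.

0.629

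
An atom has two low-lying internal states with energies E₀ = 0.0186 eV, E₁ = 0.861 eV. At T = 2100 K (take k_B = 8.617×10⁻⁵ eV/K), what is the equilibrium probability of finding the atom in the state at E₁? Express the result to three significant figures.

0.00942

k_BT = 8.617×10⁻⁵ × 2100 K = 0.18096 eV.
Eᵢ/kT = 0.10279, 4.7580.
Z = Σ e^(−Eᵢ/kT) = e^(−0.10279) + e^(−4.7580) = 0.90232 + 0.0085828 = 0.91090.
P₁ = e^(−E₁/kT) / Z = 0.0085828/0.91090 = 0.00942.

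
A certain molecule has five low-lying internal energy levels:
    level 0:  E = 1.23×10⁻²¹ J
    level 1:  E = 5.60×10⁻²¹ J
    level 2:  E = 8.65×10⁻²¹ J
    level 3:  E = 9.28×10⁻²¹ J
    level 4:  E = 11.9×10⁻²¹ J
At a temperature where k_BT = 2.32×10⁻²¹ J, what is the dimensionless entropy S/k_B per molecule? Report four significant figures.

Eᵢ/kT = 0.530172, 2.41379, 3.72845, 4.00000, 5.12931.
Z = Σ e^(−Eᵢ/kT) = e^(−0.530172) + e^(−2.41379) + e^(−3.72845) + e^(−4.00000) + e^(−5.12931) = 0.588504 + 0.0894755 + 0.0240301 + 0.0183156 + 0.00592064 = 0.726246.
⟨E⟩ = Σ EᵢPᵢ = 2.30391 ×10⁻²¹ J.
S/k_B = ln Z + ⟨E⟩/kT = ln(0.726246) + 2.30391/2.32 = -0.319866 + 0.993065 = 0.6732.

0.6732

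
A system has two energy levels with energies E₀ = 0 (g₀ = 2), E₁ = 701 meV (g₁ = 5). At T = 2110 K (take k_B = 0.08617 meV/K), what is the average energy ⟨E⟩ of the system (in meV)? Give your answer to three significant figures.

35.2 meV

k_BT = 0.08617 × 2110 K = 181.82 meV.
Eᵢ/kT = 0, 3.8555.
Z = Σ gᵢe^(−Eᵢ/kT) = 2·e^(−0) + 5·e^(−3.8555) = 2.0000 + 0.10582 = 2.1058.
⟨E⟩ = Σ Eᵢ gᵢe^(−Eᵢ/kT) / Z = (0·2.0000 + 701·0.10582) / 2.1058 = 35.2 meV.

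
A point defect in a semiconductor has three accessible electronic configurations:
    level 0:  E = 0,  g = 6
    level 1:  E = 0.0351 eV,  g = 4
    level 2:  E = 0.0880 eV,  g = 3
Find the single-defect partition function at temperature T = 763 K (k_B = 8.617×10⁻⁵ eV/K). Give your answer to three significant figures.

Z = 9.13

k_BT = 8.617×10⁻⁵ × 763 K = 0.065748 eV.
Eᵢ/kT = 0, 0.53386, 1.3384.
Z = Σ gᵢe^(−Eᵢ/kT) = 6·e^(−0) + 4·e^(−0.53386) + 3·e^(−1.3384) = 6.0000 + 2.3453 + 0.78679 = 9.1321.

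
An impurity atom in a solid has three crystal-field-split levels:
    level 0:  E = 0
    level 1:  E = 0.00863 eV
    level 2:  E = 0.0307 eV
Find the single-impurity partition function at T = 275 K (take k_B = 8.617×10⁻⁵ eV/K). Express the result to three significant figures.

k_BT = 8.617×10⁻⁵ × 275 K = 0.023697 eV.
Eᵢ/kT = 0, 0.36418, 1.2955.
Z = Σ e^(−Eᵢ/kT) = e^(−0) + e^(−0.36418) + e^(−1.2955) = 1.0000 + 0.69477 + 0.27376 = 1.9685.

Z = 1.97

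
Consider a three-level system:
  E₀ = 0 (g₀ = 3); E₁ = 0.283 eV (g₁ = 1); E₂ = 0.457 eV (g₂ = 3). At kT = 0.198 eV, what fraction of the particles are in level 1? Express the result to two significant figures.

Eᵢ/kT = 0, 1.429, 2.308.
Z = Σ gᵢe^(−Eᵢ/kT) = 3·e^(−0) + 1·e^(−1.429) + 3·e^(−2.308) = 3.000 + 0.2395 + 0.2984 = 3.538.
P₁ = g₁ e^(−E₁/kT) / Z = 0.2395/3.538 = 0.068.

0.068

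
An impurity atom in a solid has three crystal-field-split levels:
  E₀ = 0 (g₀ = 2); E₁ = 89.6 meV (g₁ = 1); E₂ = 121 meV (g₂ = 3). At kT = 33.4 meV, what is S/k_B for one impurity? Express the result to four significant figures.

Eᵢ/kT = 0, 2.68263, 3.62275.
Z = Σ gᵢe^(−Eᵢ/kT) = 2·e^(−0) + 1·e^(−2.68263) + 3·e^(−3.62275) = 2.00000 + 0.0683831 + 0.0801274 = 2.14851.
⟨E⟩ = Σ EᵢPᵢ = 7.36443 meV.
S/k_B = ln Z + ⟨E⟩/kT = ln(2.14851) + 7.36443/33.4 = 0.764775 + 0.220492 = 0.9853.

0.9853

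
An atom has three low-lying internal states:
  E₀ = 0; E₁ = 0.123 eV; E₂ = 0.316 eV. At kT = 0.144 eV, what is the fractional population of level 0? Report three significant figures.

0.651

Eᵢ/kT = 0, 0.85417, 2.1944.
Z = Σ e^(−Eᵢ/kT) = e^(−0) + e^(−0.85417) + e^(−2.1944) = 1.0000 + 0.42564 + 0.11143 = 1.5371.
P₀ = e^(−E₀/kT) / Z = 1.0000/1.5371 = 0.651.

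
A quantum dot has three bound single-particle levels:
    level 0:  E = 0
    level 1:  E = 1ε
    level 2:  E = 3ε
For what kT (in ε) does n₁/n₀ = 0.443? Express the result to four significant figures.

n₁/n₀ = exp[−(E₁−E₀)/kT] = 0.443.
⇒ (E₁−E₀)/kT = ln(1/0.443) = ln(2.25734) = 0.814187.
kT = 1ε / 0.814187 = 1.228 ε.

1.228 ε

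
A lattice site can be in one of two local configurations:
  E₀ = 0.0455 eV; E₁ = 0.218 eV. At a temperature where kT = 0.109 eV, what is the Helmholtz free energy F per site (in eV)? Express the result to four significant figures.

Eᵢ/kT = 0.417431, 2.00000.
Z = Σ e^(−Eᵢ/kT) = e^(−0.417431) + e^(−2.00000) = 0.658737 + 0.135335 = 0.794072.
F = −kT ln Z = −0.109 × ln(0.794072) = −0.109 × -0.230581 = 0.02513 eV.

0.02513 eV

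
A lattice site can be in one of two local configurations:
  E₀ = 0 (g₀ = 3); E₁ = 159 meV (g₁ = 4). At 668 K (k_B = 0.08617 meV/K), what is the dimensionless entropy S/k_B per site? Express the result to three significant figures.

1.39

k_BT = 0.08617 × 668 K = 57.562 meV.
Eᵢ/kT = 0, 2.7622.
Z = Σ gᵢe^(−Eᵢ/kT) = 3·e^(−0) + 4·e^(−2.7622) = 3.0000 + 0.25261 = 3.2526.
⟨E⟩ = Σ EᵢPᵢ = 12.349 meV.
S/k_B = ln Z + ⟨E⟩/kT = ln(3.2526) + 12.349/57.562 = 1.1795 + 0.21453 = 1.39.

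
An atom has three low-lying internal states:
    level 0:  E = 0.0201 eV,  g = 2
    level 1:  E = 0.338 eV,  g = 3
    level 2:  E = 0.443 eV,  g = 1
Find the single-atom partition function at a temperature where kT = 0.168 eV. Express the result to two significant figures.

Eᵢ/kT = 0.1196, 2.012, 2.637.
Z = Σ gᵢe^(−Eᵢ/kT) = 2·e^(−0.1196) + 3·e^(−2.012) + 1·e^(−2.637) = 1.775 + 0.4012 + 0.07158 = 2.248.

Z = 2.2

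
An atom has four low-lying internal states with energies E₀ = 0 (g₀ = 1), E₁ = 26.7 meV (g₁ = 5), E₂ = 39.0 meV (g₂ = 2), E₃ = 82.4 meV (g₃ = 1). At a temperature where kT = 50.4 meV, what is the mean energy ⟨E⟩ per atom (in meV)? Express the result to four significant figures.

Eᵢ/kT = 0, 0.529762, 0.773810, 1.63492.
Z = Σ gᵢe^(−Eᵢ/kT) = 1·e^(−0) + 5·e^(−0.529762) + 2·e^(−0.773810) + 1·e^(−1.63492) = 1.00000 + 2.94373 + 0.922505 + 0.194968 = 5.06120.
⟨E⟩ = Σ Eᵢ gᵢe^(−Eᵢ/kT) / Z = (0·1.00000 + 26.7·2.94373 + 39.0·0.922505 + 82.4·0.194968) / 5.06120 = 25.81 meV.

25.81 meV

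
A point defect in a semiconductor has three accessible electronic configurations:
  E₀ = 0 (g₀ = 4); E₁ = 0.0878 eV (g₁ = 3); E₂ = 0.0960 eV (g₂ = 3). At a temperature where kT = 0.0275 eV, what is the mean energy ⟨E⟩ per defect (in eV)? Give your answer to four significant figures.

Eᵢ/kT = 0, 3.19273, 3.49091.
Z = Σ gᵢe^(−Eᵢ/kT) = 4·e^(−0) + 3·e^(−3.19273) + 3·e^(−3.49091) = 4.00000 + 0.123179 + 0.0914194 = 4.21460.
⟨E⟩ = Σ Eᵢ gᵢe^(−Eᵢ/kT) / Z = (0·4.00000 + 0.0878·0.123179 + 0.0960·0.0914194) / 4.21460 = 0.004648 eV.

0.004648 eV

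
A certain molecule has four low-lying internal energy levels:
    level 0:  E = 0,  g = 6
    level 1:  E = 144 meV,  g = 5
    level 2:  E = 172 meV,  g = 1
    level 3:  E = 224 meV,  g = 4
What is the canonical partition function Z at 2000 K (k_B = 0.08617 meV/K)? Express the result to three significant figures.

Z = 9.63

k_BT = 0.08617 × 2000 K = 172.34 meV.
Eᵢ/kT = 0, 0.83556, 0.99803, 1.2998.
Z = Σ gᵢe^(−Eᵢ/kT) = 6·e^(−0) + 5·e^(−0.83556) + 1·e^(−0.99803) + 4·e^(−1.2998) = 6.0000 + 2.1682 + 0.36860 + 1.0903 = 9.6271.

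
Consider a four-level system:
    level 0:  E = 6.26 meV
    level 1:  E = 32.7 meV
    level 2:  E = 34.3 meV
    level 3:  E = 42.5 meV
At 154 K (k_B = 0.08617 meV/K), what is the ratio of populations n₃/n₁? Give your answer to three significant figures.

0.478

k_BT = 0.08617 × 154 K = 13.270 meV.
n₃/n₁ = exp[−(E₃−E₁)/kT] = exp(−(9.8 meV)/(13.270 meV)) = exp(-0.73851) = 0.478.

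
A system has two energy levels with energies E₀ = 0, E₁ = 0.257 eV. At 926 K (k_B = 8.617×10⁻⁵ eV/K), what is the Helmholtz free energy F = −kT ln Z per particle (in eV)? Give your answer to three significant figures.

-0.00312 eV

k_BT = 8.617×10⁻⁵ × 926 K = 0.079793 eV.
Eᵢ/kT = 0, 3.2208.
Z = Σ e^(−Eᵢ/kT) = e^(−0) + e^(−3.2208) = 1.0000 + 0.039923 = 1.0399.
F = −kT ln Z = −0.079793 × ln(1.0399) = −0.079793 × 0.039125 = -0.00312 eV.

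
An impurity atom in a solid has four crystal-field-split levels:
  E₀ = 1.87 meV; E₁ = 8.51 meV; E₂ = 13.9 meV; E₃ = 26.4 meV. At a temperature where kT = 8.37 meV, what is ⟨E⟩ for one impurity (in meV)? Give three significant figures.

Eᵢ/kT = 0.22342, 1.0167, 1.6607, 3.1541.
Z = Σ e^(−Eᵢ/kT) = e^(−0.22342) + e^(−1.0167) + e^(−1.6607) + e^(−3.1541) = 0.79978 + 0.36179 + 0.19001 + 0.042677 = 1.3943.
⟨E⟩ = Σ Eᵢ e^(−Eᵢ/kT) / Z = (1.87·0.79978 + 8.51·0.36179 + 13.9·0.19001 + 26.4·0.042677) / 1.3943 = 5.98 meV.

5.98 meV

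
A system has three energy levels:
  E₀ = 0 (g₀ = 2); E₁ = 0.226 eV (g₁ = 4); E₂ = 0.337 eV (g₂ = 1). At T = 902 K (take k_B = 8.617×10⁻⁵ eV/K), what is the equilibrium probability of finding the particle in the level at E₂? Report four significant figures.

0.005867

k_BT = 8.617×10⁻⁵ × 902 K = 0.0777253 eV.
Eᵢ/kT = 0, 2.90768, 4.33578.
Z = Σ gᵢe^(−Eᵢ/kT) = 2·e^(−0) + 4·e^(−2.90768) + 1·e^(−4.33578) = 2.00000 + 0.218409 + 0.0130917 = 2.23150.
P₂ = g₂ e^(−E₂/kT) / Z = 0.0130917/2.23150 = 0.005867.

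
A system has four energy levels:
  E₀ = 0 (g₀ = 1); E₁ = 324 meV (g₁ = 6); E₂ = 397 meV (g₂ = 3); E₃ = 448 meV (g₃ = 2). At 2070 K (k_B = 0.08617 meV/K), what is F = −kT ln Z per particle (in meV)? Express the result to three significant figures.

-161 meV

k_BT = 0.08617 × 2070 K = 178.37 meV.
Eᵢ/kT = 0, 1.8164, 2.2257, 2.5116.
Z = Σ gᵢe^(−Eᵢ/kT) = 1·e^(−0) + 6·e^(−1.8164) + 3·e^(−2.2257) + 2·e^(−2.5116) = 1.0000 + 0.97566 + 0.32398 + 0.16228 = 2.4619.
F = −kT ln Z = −178.37 × ln(2.4619) = −178.37 × 0.90093 = -161 meV.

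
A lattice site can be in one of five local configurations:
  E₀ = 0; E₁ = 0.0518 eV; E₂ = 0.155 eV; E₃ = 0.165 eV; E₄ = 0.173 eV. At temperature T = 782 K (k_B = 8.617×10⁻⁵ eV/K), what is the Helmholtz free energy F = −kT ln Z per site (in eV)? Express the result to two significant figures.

k_BT = 8.617×10⁻⁵ × 782 K = 0.06738 eV.
Eᵢ/kT = 0, 0.7688, 2.300, 2.449, 2.568.
Z = Σ e^(−Eᵢ/kT) = e^(−0) + e^(−0.7688) + e^(−2.300) + e^(−2.449) + e^(−2.568) = 1.000 + 0.4636 + 0.1003 + 0.08638 + 0.07669 = 1.727.
F = −kT ln Z = −0.06738 × ln(1.727) = −0.06738 × 0.5464 = -0.037 eV.

-0.037 eV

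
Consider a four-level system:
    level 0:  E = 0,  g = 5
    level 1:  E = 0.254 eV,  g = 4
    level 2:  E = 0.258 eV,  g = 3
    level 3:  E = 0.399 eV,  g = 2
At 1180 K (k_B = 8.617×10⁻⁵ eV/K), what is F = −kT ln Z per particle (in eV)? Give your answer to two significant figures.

-0.18 eV

k_BT = 8.617×10⁻⁵ × 1180 K = 0.1017 eV.
Eᵢ/kT = 0, 2.498, 2.537, 3.923.
Z = Σ gᵢe^(−Eᵢ/kT) = 5·e^(−0) + 4·e^(−2.498) + 3·e^(−2.537) + 2·e^(−3.923) = 5.000 + 0.3290 + 0.2373 + 0.03956 = 5.606.
F = −kT ln Z = −0.1017 × ln(5.606) = −0.1017 × 1.724 = -0.18 eV.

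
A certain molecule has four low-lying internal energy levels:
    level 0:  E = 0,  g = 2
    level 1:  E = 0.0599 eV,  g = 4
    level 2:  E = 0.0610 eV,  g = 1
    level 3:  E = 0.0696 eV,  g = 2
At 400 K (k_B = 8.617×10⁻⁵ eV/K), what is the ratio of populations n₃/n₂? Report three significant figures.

1.56

k_BT = 8.617×10⁻⁵ × 400 K = 0.034468 eV.
n₃/n₂ = (g₃/g₂) exp[−(E₃−E₂)/kT] = (2/1) × exp(−(0.0086 eV)/(0.034468 eV)) = (2/1) × exp(-0.24951) = 1.56.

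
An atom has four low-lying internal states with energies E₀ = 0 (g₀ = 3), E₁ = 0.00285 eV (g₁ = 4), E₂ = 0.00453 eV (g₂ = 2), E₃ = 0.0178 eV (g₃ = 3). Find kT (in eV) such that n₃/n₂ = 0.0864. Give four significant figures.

0.004649 eV

n₃/n₂ = (g₃/g₂) exp[−(E₃−E₂)/kT] = 0.0864.
⇒ (E₃−E₂)/kT = ln((3/2)/0.0864) = ln(17.3611) = 2.85423.
kT = 0.01327 eV / 2.85423 = 0.004649 eV.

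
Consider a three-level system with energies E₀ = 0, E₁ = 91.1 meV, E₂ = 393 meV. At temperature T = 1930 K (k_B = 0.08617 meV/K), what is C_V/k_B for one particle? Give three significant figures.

k_BT = 0.08617 × 1930 K = 166.31 meV.
Eᵢ/kT = 0, 0.54777, 2.3631.
Z = Σ e^(−Eᵢ/kT) = e^(−0) + e^(−0.54777) + e^(−2.3631) = 1.0000 + 0.57824 + 0.094128 = 1.6724.
⟨E⟩ = 53.618 meV, ⟨E²⟩ = 11562 meV².
C_V/k_B = (⟨E²⟩ − ⟨E⟩²)/(kT)² = (11562 − 2874.9)/27659 = 0.314.

0.314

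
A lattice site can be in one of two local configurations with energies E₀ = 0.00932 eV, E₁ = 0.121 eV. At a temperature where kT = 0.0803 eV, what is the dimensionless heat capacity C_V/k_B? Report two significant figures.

0.31

Eᵢ/kT = 0.1161, 1.507.
Z = Σ e^(−Eᵢ/kT) = e^(−0.1161) + e^(−1.507) = 0.8904 + 0.2216 = 1.112.
⟨E⟩ = 0.03158 eV, ⟨E²⟩ = 0.002987 eV².
C_V/k_B = (⟨E²⟩ − ⟨E⟩²)/(kT)² = (0.002987 − 0.0009973)/0.006448 = 0.31.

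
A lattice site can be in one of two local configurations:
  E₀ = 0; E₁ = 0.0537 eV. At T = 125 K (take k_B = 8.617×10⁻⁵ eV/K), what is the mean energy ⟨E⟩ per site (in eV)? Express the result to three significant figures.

0.000365 eV

k_BT = 8.617×10⁻⁵ × 125 K = 0.010771 eV.
Eᵢ/kT = 0, 4.9856.
Z = Σ e^(−Eᵢ/kT) = e^(−0) + e^(−4.9856) = 1.0000 + 0.0068357 = 1.0068.
⟨E⟩ = Σ Eᵢ e^(−Eᵢ/kT) / Z = (0·1.0000 + 0.0537·0.0068357) / 1.0068 = 0.000365 eV.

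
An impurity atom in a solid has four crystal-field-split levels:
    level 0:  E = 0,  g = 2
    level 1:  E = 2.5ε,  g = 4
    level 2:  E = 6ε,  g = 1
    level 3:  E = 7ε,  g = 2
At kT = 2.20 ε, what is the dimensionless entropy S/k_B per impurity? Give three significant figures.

1.79

Eᵢ/kT = 0, 1.1364, 2.7273, 3.1818.
Z = Σ gᵢe^(−Eᵢ/kT) = 2·e^(−0) + 4·e^(−1.1364) + 1·e^(−2.7273) + 2·e^(−3.1818) = 2.0000 + 1.2839 + 0.065396 + 0.083022 = 3.4323.
⟨E⟩ = Σ EᵢPᵢ = 1.2188 ε.
S/k_B = ln Z + ⟨E⟩/kT = ln(3.4323) + 1.2188/2.20 = 1.2332 + 0.55400 = 1.79.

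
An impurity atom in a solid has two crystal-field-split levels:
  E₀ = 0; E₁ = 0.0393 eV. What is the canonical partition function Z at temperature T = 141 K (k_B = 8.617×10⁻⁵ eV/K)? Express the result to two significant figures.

k_BT = 8.617×10⁻⁵ × 141 K = 0.01215 eV.
Eᵢ/kT = 0, 3.235.
Z = Σ e^(−Eᵢ/kT) = e^(−0) + e^(−3.235) = 1.000 + 0.03936 = 1.039.

Z = 1.0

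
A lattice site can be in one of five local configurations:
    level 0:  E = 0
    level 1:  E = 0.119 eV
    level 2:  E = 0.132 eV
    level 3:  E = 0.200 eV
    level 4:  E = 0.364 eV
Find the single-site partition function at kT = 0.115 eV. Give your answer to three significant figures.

Z = 1.89

Eᵢ/kT = 0, 1.0348, 1.1478, 1.7391, 3.1652.
Z = Σ e^(−Eᵢ/kT) = e^(−0) + e^(−1.0348) + e^(−1.1478) + e^(−1.7391) + e^(−3.1652) = 1.0000 + 0.35530 + 0.31733 + 0.17568 + 0.042206 = 1.8905.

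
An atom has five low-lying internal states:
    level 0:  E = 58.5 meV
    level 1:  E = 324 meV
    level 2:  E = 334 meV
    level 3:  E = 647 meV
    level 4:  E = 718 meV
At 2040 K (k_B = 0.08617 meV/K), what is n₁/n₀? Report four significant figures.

k_BT = 0.08617 × 2040 K = 175.787 meV.
n₁/n₀ = exp[−(E₁−E₀)/kT] = exp(−(265.5 meV)/(175.787 meV)) = exp(-1.51035) = 0.2208.

0.2208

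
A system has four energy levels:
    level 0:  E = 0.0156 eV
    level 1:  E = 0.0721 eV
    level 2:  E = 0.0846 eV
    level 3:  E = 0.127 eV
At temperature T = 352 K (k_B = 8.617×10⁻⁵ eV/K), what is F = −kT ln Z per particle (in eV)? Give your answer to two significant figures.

0.0080 eV

k_BT = 8.617×10⁻⁵ × 352 K = 0.03033 eV.
Eᵢ/kT = 0.5143, 2.377, 2.789, 4.187.
Z = Σ e^(−Eᵢ/kT) = e^(−0.5143) + e^(−2.377) + e^(−2.789) + e^(−4.187) = 0.5979 + 0.09283 + 0.06148 + 0.01519 = 0.7674.
F = −kT ln Z = −0.03033 × ln(0.7674) = −0.03033 × -0.2647 = 0.0080 eV.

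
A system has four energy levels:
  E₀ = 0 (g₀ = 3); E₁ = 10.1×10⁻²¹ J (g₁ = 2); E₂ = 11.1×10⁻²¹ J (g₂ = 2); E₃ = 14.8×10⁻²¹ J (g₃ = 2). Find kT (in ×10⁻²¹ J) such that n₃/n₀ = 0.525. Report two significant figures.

62 ×10⁻²¹ J

n₃/n₀ = (g₃/g₀) exp[−(E₃−E₀)/kT] = 0.525.
⇒ (E₃−E₀)/kT = ln((2/3)/0.525) = ln(1.270) = 0.2390.
kT = 14.8 ×10⁻²¹ J / 0.2390 = 62 ×10⁻²¹ J.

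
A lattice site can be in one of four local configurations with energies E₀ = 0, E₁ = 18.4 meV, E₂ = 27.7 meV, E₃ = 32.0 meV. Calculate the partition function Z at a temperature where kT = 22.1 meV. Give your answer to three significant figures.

Z = 1.96

Eᵢ/kT = 0, 0.83258, 1.2534, 1.4480.
Z = Σ e^(−Eᵢ/kT) = e^(−0) + e^(−0.83258) + e^(−1.2534) + e^(−1.4480) = 1.0000 + 0.43493 + 0.28553 + 0.23504 = 1.9555.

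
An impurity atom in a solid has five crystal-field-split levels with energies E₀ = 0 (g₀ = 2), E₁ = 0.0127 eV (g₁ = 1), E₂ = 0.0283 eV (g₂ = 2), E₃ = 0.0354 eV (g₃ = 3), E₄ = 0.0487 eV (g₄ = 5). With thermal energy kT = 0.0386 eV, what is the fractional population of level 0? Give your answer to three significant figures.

Eᵢ/kT = 0, 0.32902, 0.73316, 0.91710, 1.2617.
Z = Σ gᵢe^(−Eᵢ/kT) = 2·e^(−0) + 1·e^(−0.32902) + 2·e^(−0.73316) + 3·e^(−0.91710) + 5·e^(−1.2617) = 2.0000 + 0.71963 + 0.96078 + 1.1990 + 1.4159 = 6.2953.
P₀ = g₀ e^(−E₀/kT) / Z = 2.0000/6.2953 = 0.318.

0.318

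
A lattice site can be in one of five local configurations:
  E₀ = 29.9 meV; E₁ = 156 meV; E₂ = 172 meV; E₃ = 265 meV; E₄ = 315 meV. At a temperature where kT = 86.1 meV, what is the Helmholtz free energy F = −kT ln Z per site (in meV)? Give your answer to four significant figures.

Eᵢ/kT = 0.347271, 1.81185, 1.99768, 3.07782, 3.65854.
Z = Σ e^(−Eᵢ/kT) = e^(−0.347271) + e^(−1.81185) + e^(−1.99768) + e^(−3.07782) + e^(−3.65854) = 0.706614 + 0.163352 + 0.135650 + 0.0460596 + 0.0257701 = 1.07745.
F = −kT ln Z = −86.1 × ln(1.07745) = −86.1 × 0.0745971 = -6.423 meV.

-6.423 meV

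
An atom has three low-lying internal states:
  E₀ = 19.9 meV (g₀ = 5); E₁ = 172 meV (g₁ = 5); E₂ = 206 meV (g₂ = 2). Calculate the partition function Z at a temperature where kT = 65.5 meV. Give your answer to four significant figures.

Eᵢ/kT = 0.303817, 2.62595, 3.14504.
Z = Σ gᵢe^(−Eᵢ/kT) = 5·e^(−0.303817) + 5·e^(−2.62595) + 2·e^(−3.14504) = 3.68998 + 0.361855 + 0.0861304 = 4.13797.

Z = 4.138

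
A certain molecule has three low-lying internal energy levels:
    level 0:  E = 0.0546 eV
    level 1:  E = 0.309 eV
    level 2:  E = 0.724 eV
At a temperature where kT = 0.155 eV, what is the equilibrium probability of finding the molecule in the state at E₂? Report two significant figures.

Eᵢ/kT = 0.3523, 1.994, 4.671.
Z = Σ e^(−Eᵢ/kT) = e^(−0.3523) + e^(−1.994) + e^(−4.671) = 0.7031 + 0.1361 + 0.009363 = 0.8486.
P₂ = e^(−E₂/kT) / Z = 0.009363/0.8486 = 0.011.

0.011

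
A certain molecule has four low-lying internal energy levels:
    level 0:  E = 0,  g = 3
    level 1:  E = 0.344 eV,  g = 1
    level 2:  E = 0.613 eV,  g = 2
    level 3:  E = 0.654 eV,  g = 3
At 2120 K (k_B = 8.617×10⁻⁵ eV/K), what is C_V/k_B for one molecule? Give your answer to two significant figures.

0.66

k_BT = 8.617×10⁻⁵ × 2120 K = 0.1827 eV.
Eᵢ/kT = 0, 1.883, 3.355, 3.580.
Z = Σ gᵢe^(−Eᵢ/kT) = 3·e^(−0) + 1·e^(−1.883) + 2·e^(−3.355) + 3·e^(−3.580) = 3.000 + 0.1521 + 0.06982 + 0.08363 = 3.306.
⟨E⟩ = 0.04532 eV, ⟨E²⟩ = 0.02420 eV².
C_V/k_B = (⟨E²⟩ − ⟨E⟩²)/(kT)² = (0.02420 − 0.002054)/0.03338 = 0.66.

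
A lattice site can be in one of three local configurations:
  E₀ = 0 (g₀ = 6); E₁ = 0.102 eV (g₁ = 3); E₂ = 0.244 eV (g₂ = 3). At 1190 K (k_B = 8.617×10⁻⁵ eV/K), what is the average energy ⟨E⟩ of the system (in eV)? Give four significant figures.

0.02449 eV

k_BT = 8.617×10⁻⁵ × 1190 K = 0.102542 eV.
Eᵢ/kT = 0, 0.994714, 2.37951.
Z = Σ gᵢe^(−Eᵢ/kT) = 6·e^(−0) + 3·e^(−0.994714) + 3·e^(−2.37951) = 6.00000 + 1.10949 + 0.277788 = 7.38728.
⟨E⟩ = Σ Eᵢ gᵢe^(−Eᵢ/kT) / Z = (0·6.00000 + 0.102·1.10949 + 0.244·0.277788) / 7.38728 = 0.02449 eV.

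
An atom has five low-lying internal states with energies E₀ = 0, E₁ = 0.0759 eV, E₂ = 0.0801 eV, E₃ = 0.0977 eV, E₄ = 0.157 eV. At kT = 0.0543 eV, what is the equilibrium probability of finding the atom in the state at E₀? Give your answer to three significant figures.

Eᵢ/kT = 0, 1.3978, 1.4751, 1.7993, 2.8913.
Z = Σ e^(−Eᵢ/kT) = e^(−0) + e^(−1.3978) + e^(−1.4751) + e^(−1.7993) + e^(−2.8913) = 1.0000 + 0.24714 + 0.22876 + 0.16541 + 0.055504 = 1.6968.
P₀ = e^(−E₀/kT) / Z = 1.0000/1.6968 = 0.589.

0.589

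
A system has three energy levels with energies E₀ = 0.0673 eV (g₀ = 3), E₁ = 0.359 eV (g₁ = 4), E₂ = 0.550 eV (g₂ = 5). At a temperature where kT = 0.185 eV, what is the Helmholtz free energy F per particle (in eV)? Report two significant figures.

-0.20 eV

Eᵢ/kT = 0.3638, 1.941, 2.973.
Z = Σ gᵢe^(−Eᵢ/kT) = 3·e^(−0.3638) + 4·e^(−1.941) + 5·e^(−2.973) = 2.085 + 0.5742 + 0.2557 = 2.915.
F = −kT ln Z = −0.185 × ln(2.915) = −0.185 × 1.070 = -0.20 eV.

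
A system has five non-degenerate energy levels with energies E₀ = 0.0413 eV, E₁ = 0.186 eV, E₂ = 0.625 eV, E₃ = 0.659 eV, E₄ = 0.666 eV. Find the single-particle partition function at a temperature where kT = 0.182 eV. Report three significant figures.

Eᵢ/kT = 0.22692, 1.0220, 3.4341, 3.6209, 3.6593.
Z = Σ e^(−Eᵢ/kT) = e^(−0.22692) + e^(−1.0220) + e^(−3.4341) + e^(−3.6209) + e^(−3.6593) = 0.79698 + 0.35987 + 0.032254 + 0.026759 + 0.025751 = 1.2416.

Z = 1.24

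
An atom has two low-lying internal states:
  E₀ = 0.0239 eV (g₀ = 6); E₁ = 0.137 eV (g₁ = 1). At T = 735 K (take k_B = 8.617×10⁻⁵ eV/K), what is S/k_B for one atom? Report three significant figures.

k_BT = 8.617×10⁻⁵ × 735 K = 0.063335 eV.
Eᵢ/kT = 0.37736, 2.1631.
Z = Σ gᵢe^(−Eᵢ/kT) = 6·e^(−0.37736) + 1·e^(−2.1631) = 4.1140 + 0.11497 = 4.2290.
⟨E⟩ = Σ EᵢPᵢ = 0.026975 eV.
S/k_B = ln Z + ⟨E⟩/kT = ln(4.2290) + 0.026975/0.063335 = 1.4420 + 0.42591 = 1.87.

1.87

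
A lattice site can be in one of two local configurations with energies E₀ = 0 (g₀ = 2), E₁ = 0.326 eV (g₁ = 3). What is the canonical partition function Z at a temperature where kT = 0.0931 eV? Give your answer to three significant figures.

Z = 2.09

Eᵢ/kT = 0, 3.5016.
Z = Σ gᵢe^(−Eᵢ/kT) = 2·e^(−0) + 3·e^(−3.5016) = 2.0000 + 0.090447 = 2.0904.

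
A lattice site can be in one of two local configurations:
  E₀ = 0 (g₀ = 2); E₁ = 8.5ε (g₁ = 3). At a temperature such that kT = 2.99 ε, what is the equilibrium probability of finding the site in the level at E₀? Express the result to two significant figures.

Eᵢ/kT = 0, 2.843.
Z = Σ gᵢe^(−Eᵢ/kT) = 2·e^(−0) + 3·e^(−2.843) = 2.000 + 0.1748 = 2.175.
P₀ = g₀ e^(−E₀/kT) / Z = 2.000/2.175 = 0.92.

0.92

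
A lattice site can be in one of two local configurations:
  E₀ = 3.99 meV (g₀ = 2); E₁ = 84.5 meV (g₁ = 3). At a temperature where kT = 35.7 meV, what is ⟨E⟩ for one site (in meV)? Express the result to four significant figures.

14.93 meV

Eᵢ/kT = 0.111765, 2.36695.
Z = Σ gᵢe^(−Eᵢ/kT) = 2·e^(−0.111765) + 3·e^(−2.36695) = 1.78851 + 0.281299 = 2.06981.
⟨E⟩ = Σ Eᵢ gᵢe^(−Eᵢ/kT) / Z = (3.99·1.78851 + 84.5·0.281299) / 2.06981 = 14.93 meV.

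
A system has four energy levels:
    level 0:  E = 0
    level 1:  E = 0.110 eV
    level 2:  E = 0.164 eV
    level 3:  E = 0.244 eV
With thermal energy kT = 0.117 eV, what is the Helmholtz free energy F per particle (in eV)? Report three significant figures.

-0.0662 eV

Eᵢ/kT = 0, 0.94017, 1.4017, 2.0855.
Z = Σ e^(−Eᵢ/kT) = e^(−0) + e^(−0.94017) + e^(−1.4017) + e^(−2.0855) = 1.0000 + 0.39056 + 0.24618 + 0.12424 = 1.7610.
F = −kT ln Z = −0.117 × ln(1.7610) = −0.117 × 0.56588 = -0.0662 eV.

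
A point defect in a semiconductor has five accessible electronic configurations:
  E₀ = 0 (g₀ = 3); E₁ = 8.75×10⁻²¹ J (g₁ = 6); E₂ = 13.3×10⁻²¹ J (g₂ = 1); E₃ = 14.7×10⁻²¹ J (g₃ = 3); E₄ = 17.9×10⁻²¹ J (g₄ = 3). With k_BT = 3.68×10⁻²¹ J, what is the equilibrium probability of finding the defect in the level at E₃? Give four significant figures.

0.01509

Eᵢ/kT = 0, 2.37772, 3.61413, 3.99457, 4.86413.
Z = Σ gᵢe^(−Eᵢ/kT) = 3·e^(−0) + 6·e^(−2.37772) + 1·e^(−3.61413) + 3·e^(−3.99457) + 3·e^(−4.86413) = 3.00000 + 0.556571 + 0.0269404 + 0.0552461 + 0.0231556 = 3.66191.
P₃ = g₃ e^(−E₃/kT) / Z = 0.0552461/3.66191 = 0.01509.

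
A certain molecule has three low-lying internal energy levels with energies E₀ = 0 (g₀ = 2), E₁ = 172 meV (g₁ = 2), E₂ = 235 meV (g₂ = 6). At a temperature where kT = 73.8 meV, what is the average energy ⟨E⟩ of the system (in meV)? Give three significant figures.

37.6 meV

Eᵢ/kT = 0, 2.3306, 3.1843.
Z = Σ gᵢe^(−Eᵢ/kT) = 2·e^(−0) + 2·e^(−2.3306) + 6·e^(−3.1843) = 2.0000 + 0.19447 + 0.24844 = 2.4429.
⟨E⟩ = Σ Eᵢ gᵢe^(−Eᵢ/kT) / Z = (0·2.0000 + 172·0.19447 + 235·0.24844) / 2.4429 = 37.6 meV.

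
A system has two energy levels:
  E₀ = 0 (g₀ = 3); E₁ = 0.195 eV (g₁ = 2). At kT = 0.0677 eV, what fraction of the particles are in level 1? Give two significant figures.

Eᵢ/kT = 0, 2.880.
Z = Σ gᵢe^(−Eᵢ/kT) = 3·e^(−0) + 2·e^(−2.880) = 3.000 + 0.1123 = 3.112.
P₁ = g₁ e^(−E₁/kT) / Z = 0.1123/3.112 = 0.036.

0.036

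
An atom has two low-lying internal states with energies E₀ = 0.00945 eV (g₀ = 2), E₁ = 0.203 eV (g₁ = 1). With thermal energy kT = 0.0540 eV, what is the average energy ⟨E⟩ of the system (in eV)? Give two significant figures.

0.012 eV

Eᵢ/kT = 0.1750, 3.759.
Z = Σ gᵢe^(−Eᵢ/kT) = 2·e^(−0.1750) + 1·e^(−3.759) = 1.679 + 0.02331 = 1.702.
⟨E⟩ = Σ Eᵢ gᵢe^(−Eᵢ/kT) / Z = (0.00945·1.679 + 0.203·0.02331) / 1.702 = 0.012 eV.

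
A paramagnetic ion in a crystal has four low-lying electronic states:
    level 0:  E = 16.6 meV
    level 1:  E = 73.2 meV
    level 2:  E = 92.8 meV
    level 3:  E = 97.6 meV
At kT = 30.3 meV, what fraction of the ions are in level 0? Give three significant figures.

0.767

Eᵢ/kT = 0.54785, 2.4158, 3.0627, 3.2211.
Z = Σ e^(−Eᵢ/kT) = e^(−0.54785) + e^(−2.4158) + e^(−3.0627) + e^(−3.2211) = 0.57819 + 0.089296 + 0.046761 + 0.039911 = 0.75416.
P₀ = e^(−E₀/kT) / Z = 0.57819/0.75416 = 0.767.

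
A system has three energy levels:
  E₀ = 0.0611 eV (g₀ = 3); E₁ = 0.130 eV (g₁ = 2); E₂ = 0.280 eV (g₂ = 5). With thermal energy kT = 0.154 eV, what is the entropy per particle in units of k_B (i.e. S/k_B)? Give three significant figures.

Eᵢ/kT = 0.39675, 0.84416, 1.8182.
Z = Σ gᵢe^(−Eᵢ/kT) = 3·e^(−0.39675) + 2·e^(−0.84416) + 5·e^(−1.8182) = 2.0175 + 0.85984 + 0.81159 = 3.6889.
⟨E⟩ = Σ EᵢPᵢ = 0.12532 eV.
S/k_B = ln Z + ⟨E⟩/kT = ln(3.6889) + 0.12532/0.154 = 1.3053 + 0.81377 = 2.12.

2.12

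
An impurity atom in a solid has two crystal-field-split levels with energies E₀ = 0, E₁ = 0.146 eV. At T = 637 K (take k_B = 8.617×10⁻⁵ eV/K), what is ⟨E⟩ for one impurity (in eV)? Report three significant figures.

0.00955 eV

k_BT = 8.617×10⁻⁵ × 637 K = 0.054890 eV.
Eᵢ/kT = 0, 2.6599.
Z = Σ e^(−Eᵢ/kT) = e^(−0) + e^(−2.6599) = 1.0000 + 0.069955 = 1.0700.
⟨E⟩ = Σ Eᵢ e^(−Eᵢ/kT) / Z = (0·1.0000 + 0.146·0.069955) / 1.0700 = 0.00955 eV.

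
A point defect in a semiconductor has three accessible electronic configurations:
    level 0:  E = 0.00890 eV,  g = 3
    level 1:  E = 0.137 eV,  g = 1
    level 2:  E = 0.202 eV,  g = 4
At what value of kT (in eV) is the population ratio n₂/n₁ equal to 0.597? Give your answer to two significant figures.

0.034 eV

n₂/n₁ = (g₂/g₁) exp[−(E₂−E₁)/kT] = 0.597.
⇒ (E₂−E₁)/kT = ln((4/1)/0.597) = ln(6.700) = 1.902.
kT = 0.065 eV / 1.902 = 0.034 eV.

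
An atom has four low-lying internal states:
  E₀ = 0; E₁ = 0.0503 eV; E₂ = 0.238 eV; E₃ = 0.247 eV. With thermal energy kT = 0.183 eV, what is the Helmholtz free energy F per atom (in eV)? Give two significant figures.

Eᵢ/kT = 0, 0.2749, 1.301, 1.350.
Z = Σ e^(−Eᵢ/kT) = e^(−0) + e^(−0.2749) + e^(−1.301) + e^(−1.350) = 1.000 + 0.7596 + 0.2723 + 0.2592 = 2.291.
F = −kT ln Z = −0.183 × ln(2.291) = −0.183 × 0.8290 = -0.15 eV.

-0.15 eV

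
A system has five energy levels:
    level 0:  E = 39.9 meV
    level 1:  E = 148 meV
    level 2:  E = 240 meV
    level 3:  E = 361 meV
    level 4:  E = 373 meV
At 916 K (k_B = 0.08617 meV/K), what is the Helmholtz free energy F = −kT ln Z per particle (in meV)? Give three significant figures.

k_BT = 0.08617 × 916 K = 78.932 meV.
Eᵢ/kT = 0.50550, 1.8750, 3.0406, 4.5736, 4.7256.
Z = Σ e^(−Eᵢ/kT) = e^(−0.50550) + e^(−1.8750) + e^(−3.0406) + e^(−4.5736) + e^(−4.7256) = 0.60320 + 0.15335 + 0.047806 + 0.010321 + 0.0088654 = 0.82354.
F = −kT ln Z = −78.932 × ln(0.82354) = −78.932 × -0.19414 = 15.3 meV.

15.3 meV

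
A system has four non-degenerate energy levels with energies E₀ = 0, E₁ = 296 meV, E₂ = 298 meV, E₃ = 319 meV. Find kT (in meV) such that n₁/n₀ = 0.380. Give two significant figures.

n₁/n₀ = exp[−(E₁−E₀)/kT] = 0.380.
⇒ (E₁−E₀)/kT = ln(1/0.380) = ln(2.632) = 0.9677.
kT = 296 meV / 0.9677 = 310 meV.

310 meV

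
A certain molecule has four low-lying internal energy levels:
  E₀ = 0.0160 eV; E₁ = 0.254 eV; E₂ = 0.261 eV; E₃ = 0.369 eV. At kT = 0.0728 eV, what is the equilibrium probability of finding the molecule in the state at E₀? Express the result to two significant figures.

0.93

Eᵢ/kT = 0.2198, 3.489, 3.585, 5.069.
Z = Σ e^(−Eᵢ/kT) = e^(−0.2198) + e^(−3.489) + e^(−3.585) + e^(−5.069) = 0.8027 + 0.03053 + 0.02774 + 0.006289 = 0.8673.
P₀ = e^(−E₀/kT) / Z = 0.8027/0.8673 = 0.93.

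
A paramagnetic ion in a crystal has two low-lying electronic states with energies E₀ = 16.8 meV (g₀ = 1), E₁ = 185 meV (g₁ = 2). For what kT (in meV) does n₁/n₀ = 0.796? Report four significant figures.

182.6 meV

n₁/n₀ = (g₁/g₀) exp[−(E₁−E₀)/kT] = 0.796.
⇒ (E₁−E₀)/kT = ln((2/1)/0.796) = ln(2.51256) = 0.921302.
kT = 168.2 meV / 0.921302 = 182.6 meV.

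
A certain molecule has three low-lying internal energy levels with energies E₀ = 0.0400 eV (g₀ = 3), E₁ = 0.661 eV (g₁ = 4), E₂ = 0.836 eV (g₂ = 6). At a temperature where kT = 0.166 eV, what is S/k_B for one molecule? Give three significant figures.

Eᵢ/kT = 0.24096, 3.9819, 5.0361.
Z = Σ gᵢe^(−Eᵢ/kT) = 3·e^(−0.24096) + 4·e^(−3.9819) + 6·e^(−5.0361) = 2.3576 + 0.074601 + 0.038994 = 2.4712.
⟨E⟩ = Σ EᵢPᵢ = 0.071307 eV.
S/k_B = ln Z + ⟨E⟩/kT = ln(2.4712) + 0.071307/0.166 = 0.90470 + 0.42956 = 1.33.

1.33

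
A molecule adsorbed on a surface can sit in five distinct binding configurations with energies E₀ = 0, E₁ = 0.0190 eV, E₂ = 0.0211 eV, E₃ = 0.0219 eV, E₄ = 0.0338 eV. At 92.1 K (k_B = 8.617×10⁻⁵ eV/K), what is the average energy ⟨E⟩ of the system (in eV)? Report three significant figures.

0.00410 eV

k_BT = 8.617×10⁻⁵ × 92.1 K = 0.0079363 eV.
Eᵢ/kT = 0, 2.3941, 2.6587, 2.7595, 4.2589.
Z = Σ e^(−Eᵢ/kT) = e^(−0) + e^(−2.3941) + e^(−2.6587) + e^(−2.7595) + e^(−4.2589) = 1.0000 + 0.091255 + 0.070039 + 0.063323 + 0.014138 = 1.2388.
⟨E⟩ = Σ Eᵢ e^(−Eᵢ/kT) / Z = (0·1.0000 + 0.0190·0.091255 + 0.0211·0.070039 + 0.0219·0.063323 + 0.0338·0.014138) / 1.2388 = 0.00410 eV.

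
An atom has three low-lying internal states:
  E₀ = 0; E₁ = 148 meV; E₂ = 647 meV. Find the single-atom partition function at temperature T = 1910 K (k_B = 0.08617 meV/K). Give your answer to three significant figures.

k_BT = 0.08617 × 1910 K = 164.58 meV.
Eᵢ/kT = 0, 0.89926, 3.9312.
Z = Σ e^(−Eᵢ/kT) = e^(−0) + e^(−0.89926) + e^(−3.9312) = 1.0000 + 0.40687 + 0.019620 = 1.4265.

Z = 1.43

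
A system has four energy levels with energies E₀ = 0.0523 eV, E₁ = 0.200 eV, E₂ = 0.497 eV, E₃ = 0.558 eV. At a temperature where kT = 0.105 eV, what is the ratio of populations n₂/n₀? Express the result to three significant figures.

n₂/n₀ = exp[−(E₂−E₀)/kT] = exp(−(0.4447 eV)/(0.105 eV)) = exp(-4.2352) = 0.0145.

0.0145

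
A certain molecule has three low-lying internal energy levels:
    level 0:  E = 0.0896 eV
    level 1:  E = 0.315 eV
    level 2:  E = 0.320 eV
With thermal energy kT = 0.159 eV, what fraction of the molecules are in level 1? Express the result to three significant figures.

Eᵢ/kT = 0.56352, 1.9811, 2.0126.
Z = Σ e^(−Eᵢ/kT) = e^(−0.56352) + e^(−1.9811) + e^(−2.0126) = 0.56920 + 0.13792 + 0.13364 = 0.84076.
P₁ = e^(−E₁/kT) / Z = 0.13792/0.84076 = 0.164.

0.164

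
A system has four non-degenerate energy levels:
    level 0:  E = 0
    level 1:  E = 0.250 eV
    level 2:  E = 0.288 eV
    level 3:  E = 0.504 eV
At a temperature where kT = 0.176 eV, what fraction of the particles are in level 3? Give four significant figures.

0.03821

Eᵢ/kT = 0, 1.42045, 1.63636, 2.86364.
Z = Σ e^(−Eᵢ/kT) = e^(−0) + e^(−1.42045) + e^(−1.63636) + e^(−2.86364) = 1.00000 + 0.241605 + 0.194687 + 0.0570607 = 1.49335.
P₃ = e^(−E₃/kT) / Z = 0.0570607/1.49335 = 0.03821.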